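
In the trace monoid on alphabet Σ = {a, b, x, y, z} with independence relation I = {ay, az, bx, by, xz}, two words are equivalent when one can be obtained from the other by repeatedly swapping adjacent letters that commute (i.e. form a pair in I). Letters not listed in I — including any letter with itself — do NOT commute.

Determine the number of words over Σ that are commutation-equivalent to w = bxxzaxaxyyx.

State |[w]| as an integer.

18

#0=b has no predecessor
#1=x has no predecessor
#2=x depends on [1:x]
#3=z depends on [0:b]
#4=a depends on [0:b, 2:x]
#5=x depends on [4:a]
#6=a depends on [5:x]
#7=x depends on [6:a]
#8=y depends on [3:z, 7:x]
#9=y depends on [8:y]
#10=x depends on [9:y]
sources: [0:b, 1:x]
N(rest) = Σ N(rest − s) over sources s of rest; N(one piece) = 1:
  size 1 → [10]=1
  size 2 → [9,10]=1
  size 3 → [8,9,10]=1
  size 4 → [3,8,9,10]=1  [7,8,9,10]=1
  size 5 → [3,7,8,9,10]=2  [6,7,8,9,10]=1
  size 6 → [3,6,7,8,9,10]=3  [5,6,7,8,9,10]=1
  size 7 → [3,5,6,7,8,9,10]=4  [4,5,6,7,8,9,10]=1
  size 8 → [2,4,5,6,7,8,9,10]=1  [3,4,5,6,7,8,9,10]=5
  size 9 → [0,3,4,5,6,7,8,9,10]=5  [1,2,4,5,6,7,8,9,10]=1  [2,3,4,5,6,7,8,9,10]=6
  first=0(b) contributes 7
  first=1(x) contributes 11
|[w]| = 18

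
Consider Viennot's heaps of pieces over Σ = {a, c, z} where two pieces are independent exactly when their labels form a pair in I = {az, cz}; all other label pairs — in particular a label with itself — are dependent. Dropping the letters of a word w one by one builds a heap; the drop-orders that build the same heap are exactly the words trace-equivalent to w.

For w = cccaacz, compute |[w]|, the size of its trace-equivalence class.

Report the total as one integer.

7

drop 0:c onto floor
drop 1:c onto {0:c}
drop 2:c onto {1:c}
drop 3:a onto {2:c}
drop 4:a onto {3:a}
drop 5:c onto {4:a}
drop 6:z onto floor
ground layer = {0:c, 6:z}
drop-orders for the pieces not yet dropped (sum over which currently-grounded one goes next):
  1 to go: {5} 1  {6} 1
  2 to go: {4,5} 1  {5,6} 2
  3 to go: {3,4,5} 1  {4,5,6} 3
  4 to go: {2,3,4,5} 1  {3,4,5,6} 4
  5 to go: {1,2,3,4,5} 1  {2,3,4,5,6} 5
  if 0:c drops first: 6 orders
  if 6:z drops first: 1 orders
heap linearizations: 7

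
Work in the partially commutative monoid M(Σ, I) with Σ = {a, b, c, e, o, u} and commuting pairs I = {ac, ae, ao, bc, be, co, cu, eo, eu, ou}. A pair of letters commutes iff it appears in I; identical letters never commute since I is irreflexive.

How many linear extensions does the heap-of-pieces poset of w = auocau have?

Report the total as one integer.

piece 0:a — minimal
piece 1:u rests on {0:a}
piece 2:o — minimal
piece 3:c — minimal
piece 4:a rests on {1:u}
piece 5:u rests on {4:a}
minimal pieces: {0:a, 2:o, 3:c}
ways to finish when only these pieces remain (= sum over removing one remaining piece with nothing left below it):
  1 left: {2}→1  {3}→1  {5}→1
  2 left: {2,3}→2  {2,5}→2  {3,5}→2  {4,5}→1
  3 left: {1,4,5}→1  {2,3,5}→6  {2,4,5}→3  {3,4,5}→3
  4 left: {0,1,4,5}→1  {1,2,4,5}→4  {1,3,4,5}→4  {2,3,4,5}→12
  placing 0:a first → 20 extensions
  placing 2:o first → 5 extensions
  placing 3:c first → 5 extensions
total linear extensions = 30

30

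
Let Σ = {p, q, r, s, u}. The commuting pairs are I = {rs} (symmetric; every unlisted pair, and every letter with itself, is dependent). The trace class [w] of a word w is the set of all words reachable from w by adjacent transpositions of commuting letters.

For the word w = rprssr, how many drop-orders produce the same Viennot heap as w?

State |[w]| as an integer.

6

drop 0:r onto floor
drop 1:p onto {0:r}
drop 2:r onto {1:p}
drop 3:s onto {1:p}
drop 4:s onto {3:s}
drop 5:r onto {2:r}
ground layer = {0:r}
drop-orders for the pieces not yet dropped (sum over which currently-grounded one goes next):
  1 to go: {4} 1  {5} 1
  2 to go: {2,5} 1  {3,4} 1  {4,5} 2
  3 to go: {2,4,5} 3  {3,4,5} 3
  4 to go: {2,3,4,5} 6
  if 0:r drops first: 6 orders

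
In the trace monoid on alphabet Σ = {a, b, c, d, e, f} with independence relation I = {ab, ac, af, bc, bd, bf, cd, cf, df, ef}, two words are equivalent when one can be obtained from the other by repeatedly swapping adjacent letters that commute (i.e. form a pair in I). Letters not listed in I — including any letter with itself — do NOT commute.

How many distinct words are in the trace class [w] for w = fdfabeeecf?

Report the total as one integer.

drop 0:f onto floor
drop 1:d onto floor
drop 2:f onto {0:f}
drop 3:a onto {1:d}
drop 4:b onto floor
drop 5:e onto {3:a, 4:b}
drop 6:e onto {5:e}
drop 7:e onto {6:e}
drop 8:c onto {7:e}
drop 9:f onto {2:f}
ground layer = {0:f, 1:d, 4:b}
drop-orders for the pieces not yet dropped (sum over which currently-grounded one goes next):
  1 to go: {8} 1  {9} 1
  2 to go: {2,9} 1  {7,8} 1  {8,9} 2
  3 to go: {0,2,9} 1  {2,8,9} 3  {6,7,8} 1  {7,8,9} 3
  4 to go: {0,2,8,9} 4  {2,7,8,9} 6  {5,6,7,8} 1  {6,7,8,9} 4
  5 to go: {0,2,7,8,9} 10  {2,6,7,8,9} 10  {3,5,6,7,8} 1  {4,5,6,7,8} 1  {5,6,7,8,9} 5
  6 to go: {0,2,6,7,8,9} 20  {1,3,5,6,7,8} 1  {2,5,6,7,8,9} 15  {3,4,5,6,7,8} 2  {3,5,6,7,8,9} 6  {4,5,6,7,8,9} 6
  7 to go: {0,2,5,6,7,8,9} 35  {1,3,4,5,6,7,8} 3  {1,3,5,6,7,8,9} 7  {2,3,5,6,7,8,9} 21  {2,4,5,6,7,8,9} 21  {3,4,5,6,7,8,9} 14
  8 to go: {0,2,3,5,6,7,8,9} 56  {0,2,4,5,6,7,8,9} 56  {1,2,3,5,6,7,8,9} 28  {1,3,4,5,6,7,8,9} 24  {2,3,4,5,6,7,8,9} 56
  if 0:f drops first: 108 orders
  if 1:d drops first: 168 orders
  if 4:b drops first: 84 orders
heap linearizations: 360

360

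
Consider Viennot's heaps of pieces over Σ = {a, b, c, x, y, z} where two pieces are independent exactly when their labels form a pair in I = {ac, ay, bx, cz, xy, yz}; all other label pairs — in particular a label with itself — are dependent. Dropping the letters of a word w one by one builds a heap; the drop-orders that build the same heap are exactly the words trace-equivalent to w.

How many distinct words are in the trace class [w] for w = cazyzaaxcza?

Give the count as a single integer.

99

piece 0:c — minimal
piece 1:a — minimal
piece 2:z rests on {1:a}
piece 3:y rests on {0:c}
piece 4:z rests on {2:z}
piece 5:a rests on {4:z}
piece 6:a rests on {5:a}
piece 7:x rests on {0:c, 6:a}
piece 8:c rests on {3:y, 7:x}
piece 9:z rests on {7:x}
piece 10:a rests on {9:z}
minimal pieces: {0:c, 1:a}
ways to finish when only these pieces remain (= sum over removing one remaining piece with nothing left below it):
  1 left: {8}→1  {10}→1
  2 left: {3,8}→1  {8,10}→2  {9,10}→1
  3 left: {3,8,10}→3  {8,9,10}→3
  4 left: {3,8,9,10}→6  {7,8,9,10}→3
  5 left: {3,7,8,9,10}→9  {6,7,8,9,10}→3
  6 left: {0,3,7,8,9,10}→9  {3,6,7,8,9,10}→12  {5,6,7,8,9,10}→3
  7 left: {0,3,6,7,8,9,10}→21  {3,5,6,7,8,9,10}→15  {4,5,6,7,8,9,10}→3
  8 left: {0,3,5,6,7,8,9,10}→36  {2,4,5,6,7,8,9,10}→3  {3,4,5,6,7,8,9,10}→18
  9 left: {0,3,4,5,6,7,8,9,10}→54  {1,2,4,5,6,7,8,9,10}→3  {2,3,4,5,6,7,8,9,10}→21
  placing 0:c first → 24 extensions
  placing 1:a first → 75 extensions
total linear extensions = 99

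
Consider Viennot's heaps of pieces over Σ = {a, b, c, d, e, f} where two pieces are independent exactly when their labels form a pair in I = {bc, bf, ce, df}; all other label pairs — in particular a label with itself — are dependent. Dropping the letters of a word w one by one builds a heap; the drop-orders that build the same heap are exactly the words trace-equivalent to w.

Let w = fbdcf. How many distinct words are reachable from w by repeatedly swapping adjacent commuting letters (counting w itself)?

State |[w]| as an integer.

3

0(f) covers ∅
1(b) covers ∅
2(d) covers 1:b
3(c) covers 0:f, 2:d
4(f) covers 3:c
floor of heap: 0:f, 1:b
completions by unplaced set U, small U first (add the entries for U minus each lowest piece of U):
  |U|=1: {4}:1
  |U|=2: {3,4}:1
  |U|=3: {0,3,4}:1  {2,3,4}:1
  start at 0(f): 1
  start at 1(b): 2
sum over floor = 3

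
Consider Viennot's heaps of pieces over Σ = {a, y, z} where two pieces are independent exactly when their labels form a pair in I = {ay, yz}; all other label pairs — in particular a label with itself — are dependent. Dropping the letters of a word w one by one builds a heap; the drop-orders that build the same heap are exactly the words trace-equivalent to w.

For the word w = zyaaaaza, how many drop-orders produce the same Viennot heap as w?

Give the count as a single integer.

8

0(z) covers ∅
1(y) covers ∅
2(a) covers 0:z
3(a) covers 2:a
4(a) covers 3:a
5(a) covers 4:a
6(z) covers 5:a
7(a) covers 6:z
floor of heap: 0:z, 1:y
completions by unplaced set U, small U first (add the entries for U minus each lowest piece of U):
  |U|=1: {1}:1  {7}:1
  |U|=2: {1,7}:2  {6,7}:1
  |U|=3: {1,6,7}:3  {5,6,7}:1
  |U|=4: {1,5,6,7}:4  {4,5,6,7}:1
  |U|=5: {1,4,5,6,7}:5  {3,4,5,6,7}:1
  |U|=6: {1,3,4,5,6,7}:6  {2,3,4,5,6,7}:1
  start at 0(z): 7
  start at 1(y): 1
sum over floor = 8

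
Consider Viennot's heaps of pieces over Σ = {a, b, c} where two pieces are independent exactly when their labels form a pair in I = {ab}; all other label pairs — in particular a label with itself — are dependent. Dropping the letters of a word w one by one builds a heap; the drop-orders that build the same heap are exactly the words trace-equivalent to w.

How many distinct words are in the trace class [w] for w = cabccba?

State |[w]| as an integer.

4

#0=c has no predecessor
#1=a depends on [0:c]
#2=b depends on [0:c]
#3=c depends on [1:a, 2:b]
#4=c depends on [3:c]
#5=b depends on [4:c]
#6=a depends on [4:c]
sources: [0:c]
N(rest) = Σ N(rest − s) over sources s of rest; N(one piece) = 1:
  size 1 → [5]=1  [6]=1
  size 2 → [5,6]=2
  size 3 → [4,5,6]=2
  size 4 → [3,4,5,6]=2
  size 5 → [1,3,4,5,6]=2  [2,3,4,5,6]=2
  first=0(c) contributes 4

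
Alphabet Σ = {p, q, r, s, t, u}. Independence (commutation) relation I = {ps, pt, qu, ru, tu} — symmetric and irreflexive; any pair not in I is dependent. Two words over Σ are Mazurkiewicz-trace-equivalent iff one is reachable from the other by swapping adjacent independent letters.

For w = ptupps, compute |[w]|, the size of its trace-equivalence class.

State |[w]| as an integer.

12

0(p) covers ∅
1(t) covers ∅
2(u) covers 0:p
3(p) covers 2:u
4(p) covers 3:p
5(s) covers 1:t, 2:u
floor of heap: 0:p, 1:t
completions by unplaced set U, small U first (add the entries for U minus each lowest piece of U):
  |U|=1: {4}:1  {5}:1
  |U|=2: {1,5}:1  {3,4}:1  {4,5}:2
  |U|=3: {1,4,5}:3  {3,4,5}:3
  |U|=4: {1,3,4,5}:6  {2,3,4,5}:3
  start at 0(p): 9
  start at 1(t): 3
sum over floor = 12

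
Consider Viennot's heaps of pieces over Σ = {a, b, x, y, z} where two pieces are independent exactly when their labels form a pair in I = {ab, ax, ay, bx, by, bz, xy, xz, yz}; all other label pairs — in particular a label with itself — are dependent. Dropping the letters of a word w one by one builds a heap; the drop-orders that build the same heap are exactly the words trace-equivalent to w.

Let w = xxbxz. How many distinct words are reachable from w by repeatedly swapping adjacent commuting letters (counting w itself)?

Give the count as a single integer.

#0=x has no predecessor
#1=x depends on [0:x]
#2=b has no predecessor
#3=x depends on [1:x]
#4=z has no predecessor
sources: [0:x, 2:b, 4:z]
N(rest) = Σ N(rest − s) over sources s of rest; N(one piece) = 1:
  size 1 → [2]=1  [3]=1  [4]=1
  size 2 → [1,3]=1  [2,3]=2  [2,4]=2  [3,4]=2
  size 3 → [0,1,3]=1  [1,2,3]=3  [1,3,4]=3  [2,3,4]=6
  first=0(x) contributes 12
  first=2(b) contributes 4
  first=4(z) contributes 4
|[w]| = 20

20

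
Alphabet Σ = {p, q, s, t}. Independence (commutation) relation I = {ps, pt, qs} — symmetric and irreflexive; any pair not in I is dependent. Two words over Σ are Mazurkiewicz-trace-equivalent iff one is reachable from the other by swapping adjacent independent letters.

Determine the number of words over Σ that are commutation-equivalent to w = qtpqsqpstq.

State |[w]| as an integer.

41

piece 0:q — minimal
piece 1:t rests on {0:q}
piece 2:p rests on {0:q}
piece 3:q rests on {1:t, 2:p}
piece 4:s rests on {1:t}
piece 5:q rests on {3:q}
piece 6:p rests on {5:q}
piece 7:s rests on {4:s}
piece 8:t rests on {5:q, 7:s}
piece 9:q rests on {6:p, 8:t}
minimal pieces: {0:q}
ways to finish when only these pieces remain (= sum over removing one remaining piece with nothing left below it):
  1 left: {9}→1
  2 left: {6,9}→1  {8,9}→1
  3 left: {6,8,9}→2  {7,8,9}→1
  4 left: {4,7,8,9}→1  {5,6,8,9}→2  {6,7,8,9}→3
  5 left: {3,5,6,8,9}→2  {4,6,7,8,9}→4  {5,6,7,8,9}→5
  6 left: {2,3,5,6,8,9}→2  {3,5,6,7,8,9}→7  {4,5,6,7,8,9}→9
  7 left: {2,3,5,6,7,8,9}→9  {3,4,5,6,7,8,9}→16
  8 left: {1,3,4,5,6,7,8,9}→16  {2,3,4,5,6,7,8,9}→25
  placing 0:q first → 41 extensions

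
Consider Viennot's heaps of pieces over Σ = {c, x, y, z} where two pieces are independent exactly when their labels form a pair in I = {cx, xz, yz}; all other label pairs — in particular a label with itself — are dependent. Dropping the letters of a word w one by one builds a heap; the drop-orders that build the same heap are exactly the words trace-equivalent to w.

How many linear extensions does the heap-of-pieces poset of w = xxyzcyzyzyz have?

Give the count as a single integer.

drop 0:x onto floor
drop 1:x onto {0:x}
drop 2:y onto {1:x}
drop 3:z onto floor
drop 4:c onto {2:y, 3:z}
drop 5:y onto {4:c}
drop 6:z onto {4:c}
drop 7:y onto {5:y}
drop 8:z onto {6:z}
drop 9:y onto {7:y}
drop 10:z onto {8:z}
ground layer = {0:x, 3:z}
drop-orders for the pieces not yet dropped (sum over which currently-grounded one goes next):
  1 to go: {9} 1  {10} 1
  2 to go: {7,9} 1  {8,10} 1  {9,10} 2
  3 to go: {5,7,9} 1  {6,8,10} 1  {7,9,10} 3  {8,9,10} 3
  4 to go: {5,7,9,10} 4  {6,8,9,10} 4  {7,8,9,10} 6
  5 to go: {5,7,8,9,10} 10  {6,7,8,9,10} 10
  6 to go: {5,6,7,8,9,10} 20
  7 to go: {4,5,6,7,8,9,10} 20
  8 to go: {2,4,5,6,7,8,9,10} 20  {3,4,5,6,7,8,9,10} 20
  9 to go: {1,2,4,5,6,7,8,9,10} 20  {2,3,4,5,6,7,8,9,10} 40
  if 0:x drops first: 60 orders
  if 3:z drops first: 20 orders
heap linearizations: 80

80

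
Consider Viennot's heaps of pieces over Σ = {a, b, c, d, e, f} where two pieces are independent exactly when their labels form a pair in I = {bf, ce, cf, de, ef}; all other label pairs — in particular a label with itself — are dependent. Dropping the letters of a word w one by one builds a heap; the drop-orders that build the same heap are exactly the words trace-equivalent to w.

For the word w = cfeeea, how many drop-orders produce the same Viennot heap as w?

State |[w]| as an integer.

piece 0:c — minimal
piece 1:f — minimal
piece 2:e — minimal
piece 3:e rests on {2:e}
piece 4:e rests on {3:e}
piece 5:a rests on {0:c, 1:f, 4:e}
minimal pieces: {0:c, 1:f, 2:e}
ways to finish when only these pieces remain (= sum over removing one remaining piece with nothing left below it):
  1 left: {5}→1
  2 left: {0,5}→1  {1,5}→1  {4,5}→1
  3 left: {0,1,5}→2  {0,4,5}→2  {1,4,5}→2  {3,4,5}→1
  4 left: {0,1,4,5}→6  {0,3,4,5}→3  {1,3,4,5}→3  {2,3,4,5}→1
  placing 0:c first → 4 extensions
  placing 1:f first → 4 extensions
  placing 2:e first → 12 extensions
total linear extensions = 20

20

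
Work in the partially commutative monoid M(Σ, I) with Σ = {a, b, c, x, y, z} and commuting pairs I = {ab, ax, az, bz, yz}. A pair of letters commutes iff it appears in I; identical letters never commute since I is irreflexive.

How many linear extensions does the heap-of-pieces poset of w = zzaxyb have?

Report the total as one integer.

#0=z has no predecessor
#1=z depends on [0:z]
#2=a has no predecessor
#3=x depends on [1:z]
#4=y depends on [2:a, 3:x]
#5=b depends on [4:y]
sources: [0:z, 2:a]
N(rest) = Σ N(rest − s) over sources s of rest; N(one piece) = 1:
  size 1 → [5]=1
  size 2 → [4,5]=1
  size 3 → [2,4,5]=1  [3,4,5]=1
  size 4 → [1,3,4,5]=1  [2,3,4,5]=2
  first=0(z) contributes 3
  first=2(a) contributes 1
|[w]| = 4

4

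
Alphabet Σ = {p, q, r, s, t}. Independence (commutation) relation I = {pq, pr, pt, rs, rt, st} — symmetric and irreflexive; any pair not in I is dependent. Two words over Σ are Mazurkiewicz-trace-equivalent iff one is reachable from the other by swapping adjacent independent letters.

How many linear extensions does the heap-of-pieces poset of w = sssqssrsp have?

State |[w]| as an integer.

0(s) covers ∅
1(s) covers 0:s
2(s) covers 1:s
3(q) covers 2:s
4(s) covers 3:q
5(s) covers 4:s
6(r) covers 3:q
7(s) covers 5:s
8(p) covers 7:s
floor of heap: 0:s
completions by unplaced set U, small U first (add the entries for U minus each lowest piece of U):
  |U|=1: {6}:1  {8}:1
  |U|=2: {6,8}:2  {7,8}:1
  |U|=3: {5,7,8}:1  {6,7,8}:3
  |U|=4: {4,5,7,8}:1  {5,6,7,8}:4
  |U|=5: {4,5,6,7,8}:5
  |U|=6: {3,4,5,6,7,8}:5
  |U|=7: {2,3,4,5,6,7,8}:5
  start at 0(s): 5

5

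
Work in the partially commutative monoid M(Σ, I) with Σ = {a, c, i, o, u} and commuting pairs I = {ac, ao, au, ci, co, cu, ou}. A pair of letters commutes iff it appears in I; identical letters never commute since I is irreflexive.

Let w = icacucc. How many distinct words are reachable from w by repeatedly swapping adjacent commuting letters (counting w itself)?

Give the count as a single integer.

70

#0=i has no predecessor
#1=c has no predecessor
#2=a depends on [0:i]
#3=c depends on [1:c]
#4=u depends on [0:i]
#5=c depends on [3:c]
#6=c depends on [5:c]
sources: [0:i, 1:c]
N(rest) = Σ N(rest − s) over sources s of rest; N(one piece) = 1:
  size 1 → [2]=1  [4]=1  [6]=1
  size 2 → [2,4]=2  [2,6]=2  [4,6]=2  [5,6]=1
  size 3 → [0,2,4]=2  [2,4,6]=6  [2,5,6]=3  [3,5,6]=1  [4,5,6]=3
  size 4 → [0,2,4,6]=8  [1,3,5,6]=1  [2,3,5,6]=4  [2,4,5,6]=12  [3,4,5,6]=4
  size 5 → [0,2,4,5,6]=20  [1,2,3,5,6]=5  [1,3,4,5,6]=5  [2,3,4,5,6]=20
  first=0(i) contributes 30
  first=1(c) contributes 40
|[w]| = 70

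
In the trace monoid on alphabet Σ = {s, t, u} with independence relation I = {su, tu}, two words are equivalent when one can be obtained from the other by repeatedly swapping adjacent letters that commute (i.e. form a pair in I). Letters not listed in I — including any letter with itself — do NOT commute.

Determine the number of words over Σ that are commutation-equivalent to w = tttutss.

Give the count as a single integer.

7

piece 0:t — minimal
piece 1:t rests on {0:t}
piece 2:t rests on {1:t}
piece 3:u — minimal
piece 4:t rests on {2:t}
piece 5:s rests on {4:t}
piece 6:s rests on {5:s}
minimal pieces: {0:t, 3:u}
ways to finish when only these pieces remain (= sum over removing one remaining piece with nothing left below it):
  1 left: {3}→1  {6}→1
  2 left: {3,6}→2  {5,6}→1
  3 left: {3,5,6}→3  {4,5,6}→1
  4 left: {2,4,5,6}→1  {3,4,5,6}→4
  5 left: {1,2,4,5,6}→1  {2,3,4,5,6}→5
  placing 0:t first → 6 extensions
  placing 3:u first → 1 extensions
total linear extensions = 7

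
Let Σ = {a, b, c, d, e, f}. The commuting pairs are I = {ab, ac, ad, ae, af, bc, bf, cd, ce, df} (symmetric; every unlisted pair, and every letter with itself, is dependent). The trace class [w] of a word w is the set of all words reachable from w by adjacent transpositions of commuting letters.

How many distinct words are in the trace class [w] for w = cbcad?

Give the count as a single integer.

0(c) covers ∅
1(b) covers ∅
2(c) covers 0:c
3(a) covers ∅
4(d) covers 1:b
floor of heap: 0:c, 1:b, 3:a
completions by unplaced set U, small U first (add the entries for U minus each lowest piece of U):
  |U|=1: {2}:1  {3}:1  {4}:1
  |U|=2: {0,2}:1  {1,4}:1  {2,3}:2  {2,4}:2  {3,4}:2
  |U|=3: {0,2,3}:3  {0,2,4}:3  {1,2,4}:3  {1,3,4}:3  {2,3,4}:6
  start at 0(c): 12
  start at 1(b): 12
  start at 3(a): 6
sum over floor = 30

30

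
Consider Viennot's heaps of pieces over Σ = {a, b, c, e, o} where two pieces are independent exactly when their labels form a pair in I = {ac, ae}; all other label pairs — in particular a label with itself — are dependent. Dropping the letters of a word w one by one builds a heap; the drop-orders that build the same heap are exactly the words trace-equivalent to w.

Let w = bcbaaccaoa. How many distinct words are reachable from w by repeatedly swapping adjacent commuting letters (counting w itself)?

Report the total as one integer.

#0=b has no predecessor
#1=c depends on [0:b]
#2=b depends on [1:c]
#3=a depends on [2:b]
#4=a depends on [3:a]
#5=c depends on [2:b]
#6=c depends on [5:c]
#7=a depends on [4:a]
#8=o depends on [6:c, 7:a]
#9=a depends on [8:o]
sources: [0:b]
N(rest) = Σ N(rest − s) over sources s of rest; N(one piece) = 1:
  size 1 → [9]=1
  size 2 → [8,9]=1
  size 3 → [6,8,9]=1  [7,8,9]=1
  size 4 → [4,7,8,9]=1  [5,6,8,9]=1  [6,7,8,9]=2
  size 5 → [3,4,7,8,9]=1  [4,6,7,8,9]=3  [5,6,7,8,9]=3
  size 6 → [3,4,6,7,8,9]=4  [4,5,6,7,8,9]=6
  size 7 → [3,4,5,6,7,8,9]=10
  size 8 → [2,3,4,5,6,7,8,9]=10
  first=0(b) contributes 10

10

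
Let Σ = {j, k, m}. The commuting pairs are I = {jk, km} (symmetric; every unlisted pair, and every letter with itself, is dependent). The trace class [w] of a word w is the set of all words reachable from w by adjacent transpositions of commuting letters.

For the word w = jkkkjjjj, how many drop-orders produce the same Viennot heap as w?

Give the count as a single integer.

#0=j has no predecessor
#1=k has no predecessor
#2=k depends on [1:k]
#3=k depends on [2:k]
#4=j depends on [0:j]
#5=j depends on [4:j]
#6=j depends on [5:j]
#7=j depends on [6:j]
sources: [0:j, 1:k]
N(rest) = Σ N(rest − s) over sources s of rest; N(one piece) = 1:
  size 1 → [3]=1  [7]=1
  size 2 → [2,3]=1  [3,7]=2  [6,7]=1
  size 3 → [1,2,3]=1  [2,3,7]=3  [3,6,7]=3  [5,6,7]=1
  size 4 → [1,2,3,7]=4  [2,3,6,7]=6  [3,5,6,7]=4  [4,5,6,7]=1
  size 5 → [0,4,5,6,7]=1  [1,2,3,6,7]=10  [2,3,5,6,7]=10  [3,4,5,6,7]=5
  size 6 → [0,3,4,5,6,7]=6  [1,2,3,5,6,7]=20  [2,3,4,5,6,7]=15
  first=0(j) contributes 35
  first=1(k) contributes 21
|[w]| = 56

56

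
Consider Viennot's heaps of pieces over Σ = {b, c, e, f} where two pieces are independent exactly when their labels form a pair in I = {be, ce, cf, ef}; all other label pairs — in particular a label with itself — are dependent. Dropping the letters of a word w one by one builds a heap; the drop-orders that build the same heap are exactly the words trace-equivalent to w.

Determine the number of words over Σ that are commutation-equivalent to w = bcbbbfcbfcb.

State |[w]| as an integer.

piece 0:b — minimal
piece 1:c rests on {0:b}
piece 2:b rests on {1:c}
piece 3:b rests on {2:b}
piece 4:b rests on {3:b}
piece 5:f rests on {4:b}
piece 6:c rests on {4:b}
piece 7:b rests on {5:f, 6:c}
piece 8:f rests on {7:b}
piece 9:c rests on {7:b}
piece 10:b rests on {8:f, 9:c}
minimal pieces: {0:b}
ways to finish when only these pieces remain (= sum over removing one remaining piece with nothing left below it):
  1 left: {10}→1
  2 left: {8,10}→1  {9,10}→1
  3 left: {8,9,10}→2
  4 left: {7,8,9,10}→2
  5 left: {5,7,8,9,10}→2  {6,7,8,9,10}→2
  6 left: {5,6,7,8,9,10}→4
  7 left: {4,5,6,7,8,9,10}→4
  8 left: {3,4,5,6,7,8,9,10}→4
  9 left: {2,3,4,5,6,7,8,9,10}→4
  placing 0:b first → 4 extensions

4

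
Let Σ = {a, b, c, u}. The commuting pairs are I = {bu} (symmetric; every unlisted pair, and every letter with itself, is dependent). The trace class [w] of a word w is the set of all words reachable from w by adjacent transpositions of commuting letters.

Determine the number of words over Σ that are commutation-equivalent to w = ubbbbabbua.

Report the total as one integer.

drop 0:u onto floor
drop 1:b onto floor
drop 2:b onto {1:b}
drop 3:b onto {2:b}
drop 4:b onto {3:b}
drop 5:a onto {0:u, 4:b}
drop 6:b onto {5:a}
drop 7:b onto {6:b}
drop 8:u onto {5:a}
drop 9:a onto {7:b, 8:u}
ground layer = {0:u, 1:b}
drop-orders for the pieces not yet dropped (sum over which currently-grounded one goes next):
  1 to go: {9} 1
  2 to go: {7,9} 1  {8,9} 1
  3 to go: {6,7,9} 1  {7,8,9} 2
  4 to go: {6,7,8,9} 3
  5 to go: {5,6,7,8,9} 3
  6 to go: {0,5,6,7,8,9} 3  {4,5,6,7,8,9} 3
  7 to go: {0,4,5,6,7,8,9} 6  {3,4,5,6,7,8,9} 3
  8 to go: {0,3,4,5,6,7,8,9} 9  {2,3,4,5,6,7,8,9} 3
  if 0:u drops first: 3 orders
  if 1:b drops first: 12 orders
heap linearizations: 15

15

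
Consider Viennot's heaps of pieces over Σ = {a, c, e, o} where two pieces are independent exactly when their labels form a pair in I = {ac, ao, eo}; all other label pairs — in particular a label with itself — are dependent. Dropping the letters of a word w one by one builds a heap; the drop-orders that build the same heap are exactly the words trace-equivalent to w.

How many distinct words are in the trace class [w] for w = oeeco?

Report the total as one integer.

piece 0:o — minimal
piece 1:e — minimal
piece 2:e rests on {1:e}
piece 3:c rests on {0:o, 2:e}
piece 4:o rests on {3:c}
minimal pieces: {0:o, 1:e}
ways to finish when only these pieces remain (= sum over removing one remaining piece with nothing left below it):
  1 left: {4}→1
  2 left: {3,4}→1
  3 left: {0,3,4}→1  {2,3,4}→1
  placing 0:o first → 1 extensions
  placing 1:e first → 2 extensions
total linear extensions = 3

3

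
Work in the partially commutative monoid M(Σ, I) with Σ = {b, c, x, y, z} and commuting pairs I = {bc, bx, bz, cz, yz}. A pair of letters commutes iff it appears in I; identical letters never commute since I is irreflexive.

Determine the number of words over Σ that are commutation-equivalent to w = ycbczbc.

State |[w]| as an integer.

70

piece 0:y — minimal
piece 1:c rests on {0:y}
piece 2:b rests on {0:y}
piece 3:c rests on {1:c}
piece 4:z — minimal
piece 5:b rests on {2:b}
piece 6:c rests on {3:c}
minimal pieces: {0:y, 4:z}
ways to finish when only these pieces remain (= sum over removing one remaining piece with nothing left below it):
  1 left: {4}→1  {5}→1  {6}→1
  2 left: {2,5}→1  {3,6}→1  {4,5}→2  {4,6}→2  {5,6}→2
  3 left: {1,3,6}→1  {2,4,5}→3  {2,5,6}→3  {3,4,6}→3  {3,5,6}→3  {4,5,6}→6
  4 left: {1,3,4,6}→4  {1,3,5,6}→4  {2,3,5,6}→6  {2,4,5,6}→12  {3,4,5,6}→12
  5 left: {1,2,3,5,6}→10  {1,3,4,5,6}→20  {2,3,4,5,6}→30
  placing 0:y first → 60 extensions
  placing 4:z first → 10 extensions
total linear extensions = 70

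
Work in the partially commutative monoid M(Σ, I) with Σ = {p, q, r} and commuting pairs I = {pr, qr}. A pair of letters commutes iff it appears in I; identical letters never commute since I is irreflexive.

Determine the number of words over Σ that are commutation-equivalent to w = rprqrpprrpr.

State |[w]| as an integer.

drop 0:r onto floor
drop 1:p onto floor
drop 2:r onto {0:r}
drop 3:q onto {1:p}
drop 4:r onto {2:r}
drop 5:p onto {3:q}
drop 6:p onto {5:p}
drop 7:r onto {4:r}
drop 8:r onto {7:r}
drop 9:p onto {6:p}
drop 10:r onto {8:r}
ground layer = {0:r, 1:p}
drop-orders for the pieces not yet dropped (sum over which currently-grounded one goes next):
  1 to go: {9} 1  {10} 1
  2 to go: {6,9} 1  {8,10} 1  {9,10} 2
  3 to go: {5,6,9} 1  {6,9,10} 3  {7,8,10} 1  {8,9,10} 3
  4 to go: {3,5,6,9} 1  {4,7,8,10} 1  {5,6,9,10} 4  {6,8,9,10} 6  {7,8,9,10} 4
  5 to go: {1,3,5,6,9} 1  {2,4,7,8,10} 1  {3,5,6,9,10} 5  {4,7,8,9,10} 5  {5,6,8,9,10} 10  {6,7,8,9,10} 10
  6 to go: {0,2,4,7,8,10} 1  {1,3,5,6,9,10} 6  {2,4,7,8,9,10} 6  {3,5,6,8,9,10} 15  {4,6,7,8,9,10} 15  {5,6,7,8,9,10} 20
  7 to go: {0,2,4,7,8,9,10} 7  {1,3,5,6,8,9,10} 21  {2,4,6,7,8,9,10} 21  {3,5,6,7,8,9,10} 35  {4,5,6,7,8,9,10} 35
  8 to go: {0,2,4,6,7,8,9,10} 28  {1,3,5,6,7,8,9,10} 56  {2,4,5,6,7,8,9,10} 56  {3,4,5,6,7,8,9,10} 70
  9 to go: {0,2,4,5,6,7,8,9,10} 84  {1,3,4,5,6,7,8,9,10} 126  {2,3,4,5,6,7,8,9,10} 126
  if 0:r drops first: 252 orders
  if 1:p drops first: 210 orders
heap linearizations: 462

462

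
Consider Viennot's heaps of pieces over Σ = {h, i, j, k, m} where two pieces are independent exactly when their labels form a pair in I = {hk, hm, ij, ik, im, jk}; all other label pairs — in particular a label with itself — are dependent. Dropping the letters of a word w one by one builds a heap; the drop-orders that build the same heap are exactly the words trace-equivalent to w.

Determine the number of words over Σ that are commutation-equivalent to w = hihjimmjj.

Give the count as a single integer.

6

#0=h has no predecessor
#1=i depends on [0:h]
#2=h depends on [1:i]
#3=j depends on [2:h]
#4=i depends on [2:h]
#5=m depends on [3:j]
#6=m depends on [5:m]
#7=j depends on [6:m]
#8=j depends on [7:j]
sources: [0:h]
N(rest) = Σ N(rest − s) over sources s of rest; N(one piece) = 1:
  size 1 → [4]=1  [8]=1
  size 2 → [4,8]=2  [7,8]=1
  size 3 → [4,7,8]=3  [6,7,8]=1
  size 4 → [4,6,7,8]=4  [5,6,7,8]=1
  size 5 → [3,5,6,7,8]=1  [4,5,6,7,8]=5
  size 6 → [3,4,5,6,7,8]=6
  size 7 → [2,3,4,5,6,7,8]=6
  first=0(h) contributes 6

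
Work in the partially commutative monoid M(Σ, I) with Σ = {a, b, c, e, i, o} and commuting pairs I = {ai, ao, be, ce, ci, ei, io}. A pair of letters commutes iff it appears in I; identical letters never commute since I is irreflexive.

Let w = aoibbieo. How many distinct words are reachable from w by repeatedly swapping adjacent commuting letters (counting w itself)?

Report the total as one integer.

46

#0=a has no predecessor
#1=o has no predecessor
#2=i has no predecessor
#3=b depends on [0:a, 1:o, 2:i]
#4=b depends on [3:b]
#5=i depends on [4:b]
#6=e depends on [0:a, 1:o]
#7=o depends on [4:b, 6:e]
sources: [0:a, 1:o, 2:i]
N(rest) = Σ N(rest − s) over sources s of rest; N(one piece) = 1:
  size 1 → [5]=1  [7]=1
  size 2 → [5,7]=2  [6,7]=1
  size 3 → [4,5,7]=2  [5,6,7]=3
  size 4 → [3,4,5,7]=2  [4,5,6,7]=5
  size 5 → [2,3,4,5,7]=2  [3,4,5,6,7]=7
  size 6 → [0,3,4,5,6,7]=7  [1,3,4,5,6,7]=7  [2,3,4,5,6,7]=9
  first=0(a) contributes 16
  first=1(o) contributes 16
  first=2(i) contributes 14
|[w]| = 46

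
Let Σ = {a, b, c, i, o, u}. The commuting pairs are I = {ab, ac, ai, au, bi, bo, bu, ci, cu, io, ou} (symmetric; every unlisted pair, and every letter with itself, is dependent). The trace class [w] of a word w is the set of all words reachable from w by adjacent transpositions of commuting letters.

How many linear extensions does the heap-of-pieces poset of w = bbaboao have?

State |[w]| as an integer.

35

drop 0:b onto floor
drop 1:b onto {0:b}
drop 2:a onto floor
drop 3:b onto {1:b}
drop 4:o onto {2:a}
drop 5:a onto {4:o}
drop 6:o onto {5:a}
ground layer = {0:b, 2:a}
drop-orders for the pieces not yet dropped (sum over which currently-grounded one goes next):
  1 to go: {3} 1  {6} 1
  2 to go: {1,3} 1  {3,6} 2  {5,6} 1
  3 to go: {0,1,3} 1  {1,3,6} 3  {3,5,6} 3  {4,5,6} 1
  4 to go: {0,1,3,6} 4  {1,3,5,6} 6  {2,4,5,6} 1  {3,4,5,6} 4
  5 to go: {0,1,3,5,6} 10  {1,3,4,5,6} 10  {2,3,4,5,6} 5
  if 0:b drops first: 15 orders
  if 2:a drops first: 20 orders
heap linearizations: 35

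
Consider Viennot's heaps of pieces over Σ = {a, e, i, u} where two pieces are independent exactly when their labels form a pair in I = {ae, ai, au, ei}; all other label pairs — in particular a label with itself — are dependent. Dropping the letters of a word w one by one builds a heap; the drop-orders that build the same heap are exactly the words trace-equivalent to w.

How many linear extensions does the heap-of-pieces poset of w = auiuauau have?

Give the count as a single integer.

56

0(a) covers ∅
1(u) covers ∅
2(i) covers 1:u
3(u) covers 2:i
4(a) covers 0:a
5(u) covers 3:u
6(a) covers 4:a
7(u) covers 5:u
floor of heap: 0:a, 1:u
completions by unplaced set U, small U first (add the entries for U minus each lowest piece of U):
  |U|=1: {6}:1  {7}:1
  |U|=2: {4,6}:1  {5,7}:1  {6,7}:2
  |U|=3: {0,4,6}:1  {3,5,7}:1  {4,6,7}:3  {5,6,7}:3
  |U|=4: {0,4,6,7}:4  {2,3,5,7}:1  {3,5,6,7}:4  {4,5,6,7}:6
  |U|=5: {0,4,5,6,7}:10  {1,2,3,5,7}:1  {2,3,5,6,7}:5  {3,4,5,6,7}:10
  |U|=6: {0,3,4,5,6,7}:20  {1,2,3,5,6,7}:6  {2,3,4,5,6,7}:15
  start at 0(a): 21
  start at 1(u): 35
sum over floor = 56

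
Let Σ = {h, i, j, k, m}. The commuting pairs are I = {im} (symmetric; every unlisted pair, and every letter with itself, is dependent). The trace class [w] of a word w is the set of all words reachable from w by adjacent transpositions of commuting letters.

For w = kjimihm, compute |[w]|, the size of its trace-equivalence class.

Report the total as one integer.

piece 0:k — minimal
piece 1:j rests on {0:k}
piece 2:i rests on {1:j}
piece 3:m rests on {1:j}
piece 4:i rests on {2:i}
piece 5:h rests on {3:m, 4:i}
piece 6:m rests on {5:h}
minimal pieces: {0:k}
ways to finish when only these pieces remain (= sum over removing one remaining piece with nothing left below it):
  1 left: {6}→1
  2 left: {5,6}→1
  3 left: {3,5,6}→1  {4,5,6}→1
  4 left: {2,4,5,6}→1  {3,4,5,6}→2
  5 left: {2,3,4,5,6}→3
  placing 0:k first → 3 extensions

3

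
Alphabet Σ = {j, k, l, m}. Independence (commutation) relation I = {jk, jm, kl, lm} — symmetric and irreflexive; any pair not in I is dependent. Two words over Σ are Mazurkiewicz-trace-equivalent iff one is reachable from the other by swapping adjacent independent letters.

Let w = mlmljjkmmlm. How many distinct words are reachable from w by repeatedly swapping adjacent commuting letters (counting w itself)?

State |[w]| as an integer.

0(m) covers ∅
1(l) covers ∅
2(m) covers 0:m
3(l) covers 1:l
4(j) covers 3:l
5(j) covers 4:j
6(k) covers 2:m
7(m) covers 6:k
8(m) covers 7:m
9(l) covers 5:j
10(m) covers 8:m
floor of heap: 0:m, 1:l
completions by unplaced set U, small U first (add the entries for U minus each lowest piece of U):
  |U|=1: {9}:1  {10}:1
  |U|=2: {5,9}:1  {8,10}:1  {9,10}:2
  |U|=3: {4,5,9}:1  {5,9,10}:3  {7,8,10}:1  {8,9,10}:3
  |U|=4: {3,4,5,9}:1  {4,5,9,10}:4  {5,8,9,10}:6  {6,7,8,10}:1  {7,8,9,10}:4
  |U|=5: {1,3,4,5,9}:1  {2,6,7,8,10}:1  {3,4,5,9,10}:5  {4,5,8,9,10}:10  {5,7,8,9,10}:10  {6,7,8,9,10}:5
  |U|=6: {0,2,6,7,8,10}:1  {1,3,4,5,9,10}:6  {2,6,7,8,9,10}:6  {3,4,5,8,9,10}:15  {4,5,7,8,9,10}:20  {5,6,7,8,9,10}:15
  |U|=7: {0,2,6,7,8,9,10}:7  {1,3,4,5,8,9,10}:21  {2,5,6,7,8,9,10}:21  {3,4,5,7,8,9,10}:35  {4,5,6,7,8,9,10}:35
  |U|=8: {0,2,5,6,7,8,9,10}:28  {1,3,4,5,7,8,9,10}:56  {2,4,5,6,7,8,9,10}:56  {3,4,5,6,7,8,9,10}:70
  |U|=9: {0,2,4,5,6,7,8,9,10}:84  {1,3,4,5,6,7,8,9,10}:126  {2,3,4,5,6,7,8,9,10}:126
  start at 0(m): 252
  start at 1(l): 210
sum over floor = 462

462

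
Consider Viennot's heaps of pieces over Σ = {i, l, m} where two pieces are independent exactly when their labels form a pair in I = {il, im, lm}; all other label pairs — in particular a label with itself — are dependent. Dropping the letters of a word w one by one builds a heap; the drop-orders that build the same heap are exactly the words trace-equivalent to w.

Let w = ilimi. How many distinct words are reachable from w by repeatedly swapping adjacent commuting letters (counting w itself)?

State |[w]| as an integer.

drop 0:i onto floor
drop 1:l onto floor
drop 2:i onto {0:i}
drop 3:m onto floor
drop 4:i onto {2:i}
ground layer = {0:i, 1:l, 3:m}
drop-orders for the pieces not yet dropped (sum over which currently-grounded one goes next):
  1 to go: {1} 1  {3} 1  {4} 1
  2 to go: {1,3} 2  {1,4} 2  {2,4} 1  {3,4} 2
  3 to go: {0,2,4} 1  {1,2,4} 3  {1,3,4} 6  {2,3,4} 3
  if 0:i drops first: 12 orders
  if 1:l drops first: 4 orders
  if 3:m drops first: 4 orders
heap linearizations: 20

20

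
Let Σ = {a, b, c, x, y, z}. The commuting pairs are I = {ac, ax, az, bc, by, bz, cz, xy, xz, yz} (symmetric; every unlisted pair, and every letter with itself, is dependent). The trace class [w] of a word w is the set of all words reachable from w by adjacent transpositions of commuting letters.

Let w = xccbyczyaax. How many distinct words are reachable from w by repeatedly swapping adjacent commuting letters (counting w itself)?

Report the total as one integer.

0(x) covers ∅
1(c) covers 0:x
2(c) covers 1:c
3(b) covers 0:x
4(y) covers 2:c
5(c) covers 4:y
6(z) covers ∅
7(y) covers 5:c
8(a) covers 3:b, 7:y
9(a) covers 8:a
10(x) covers 3:b, 5:c
floor of heap: 0:x, 6:z
completions by unplaced set U, small U first (add the entries for U minus each lowest piece of U):
  |U|=1: {6}:1  {9}:1  {10}:1
  |U|=2: {6,9}:2  {6,10}:2  {8,9}:1  {9,10}:2
  |U|=3: {6,8,9}:3  {6,9,10}:6  {7,8,9}:1  {8,9,10}:3
  |U|=4: {3,8,9,10}:3  {6,7,8,9}:4  {6,8,9,10}:12  {7,8,9,10}:4
  |U|=5: {3,6,8,9,10}:15  {3,7,8,9,10}:7  {5,7,8,9,10}:4  {6,7,8,9,10}:20
  |U|=6: {3,5,7,8,9,10}:11  {3,6,7,8,9,10}:42  {4,5,7,8,9,10}:4  {5,6,7,8,9,10}:24
  |U|=7: {2,4,5,7,8,9,10}:4  {3,4,5,7,8,9,10}:15  {3,5,6,7,8,9,10}:77  {4,5,6,7,8,9,10}:28
  |U|=8: {1,2,4,5,7,8,9,10}:4  {2,3,4,5,7,8,9,10}:19  {2,4,5,6,7,8,9,10}:32  {3,4,5,6,7,8,9,10}:120
  |U|=9: {1,2,3,4,5,7,8,9,10}:23  {1,2,4,5,6,7,8,9,10}:36  {2,3,4,5,6,7,8,9,10}:171
  start at 0(x): 230
  start at 6(z): 23
sum over floor = 253

253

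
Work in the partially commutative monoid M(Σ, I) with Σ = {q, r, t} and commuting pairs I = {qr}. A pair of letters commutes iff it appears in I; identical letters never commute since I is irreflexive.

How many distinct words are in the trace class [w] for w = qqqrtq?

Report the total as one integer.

4

#0=q has no predecessor
#1=q depends on [0:q]
#2=q depends on [1:q]
#3=r has no predecessor
#4=t depends on [2:q, 3:r]
#5=q depends on [4:t]
sources: [0:q, 3:r]
N(rest) = Σ N(rest − s) over sources s of rest; N(one piece) = 1:
  size 1 → [5]=1
  size 2 → [4,5]=1
  size 3 → [2,4,5]=1  [3,4,5]=1
  size 4 → [1,2,4,5]=1  [2,3,4,5]=2
  first=0(q) contributes 3
  first=3(r) contributes 1
|[w]| = 4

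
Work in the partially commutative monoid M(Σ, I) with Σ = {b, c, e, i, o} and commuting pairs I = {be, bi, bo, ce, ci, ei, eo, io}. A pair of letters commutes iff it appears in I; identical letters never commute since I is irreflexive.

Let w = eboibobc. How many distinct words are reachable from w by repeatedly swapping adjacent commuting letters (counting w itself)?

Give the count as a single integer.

piece 0:e — minimal
piece 1:b — minimal
piece 2:o — minimal
piece 3:i — minimal
piece 4:b rests on {1:b}
piece 5:o rests on {2:o}
piece 6:b rests on {4:b}
piece 7:c rests on {5:o, 6:b}
minimal pieces: {0:e, 1:b, 2:o, 3:i}
ways to finish when only these pieces remain (= sum over removing one remaining piece with nothing left below it):
  1 left: {0}→1  {3}→1  {7}→1
  2 left: {0,3}→2  {0,7}→2  {3,7}→2  {5,7}→1  {6,7}→1
  3 left: {0,3,7}→6  {0,5,7}→3  {0,6,7}→3  {2,5,7}→1  {3,5,7}→3  {3,6,7}→3  {4,6,7}→1  {5,6,7}→2
  4 left: {0,2,5,7}→4  {0,3,5,7}→12  {0,3,6,7}→12  {0,4,6,7}→4  {0,5,6,7}→8  {1,4,6,7}→1  {2,3,5,7}→4  {2,5,6,7}→3  {3,4,6,7}→4  {3,5,6,7}→8  {4,5,6,7}→3
  5 left: {0,1,4,6,7}→5  {0,2,3,5,7}→20  {0,2,5,6,7}→15  {0,3,4,6,7}→20  {0,3,5,6,7}→40  {0,4,5,6,7}→15  {1,3,4,6,7}→5  {1,4,5,6,7}→4  {2,3,5,6,7}→15  {2,4,5,6,7}→6  {3,4,5,6,7}→15
  6 left: {0,1,3,4,6,7}→30  {0,1,4,5,6,7}→24  {0,2,3,5,6,7}→90  {0,2,4,5,6,7}→36  {0,3,4,5,6,7}→90  {1,2,4,5,6,7}→10  {1,3,4,5,6,7}→24  {2,3,4,5,6,7}→36
  placing 0:e first → 70 extensions
  placing 1:b first → 252 extensions
  placing 2:o first → 168 extensions
  placing 3:i first → 70 extensions
total linear extensions = 560

560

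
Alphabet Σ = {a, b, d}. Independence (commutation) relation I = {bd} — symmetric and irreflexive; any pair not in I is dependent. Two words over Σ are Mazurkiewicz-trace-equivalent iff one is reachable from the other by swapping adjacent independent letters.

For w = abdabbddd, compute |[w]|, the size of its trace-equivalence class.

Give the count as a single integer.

20

#0=a has no predecessor
#1=b depends on [0:a]
#2=d depends on [0:a]
#3=a depends on [1:b, 2:d]
#4=b depends on [3:a]
#5=b depends on [4:b]
#6=d depends on [3:a]
#7=d depends on [6:d]
#8=d depends on [7:d]
sources: [0:a]
N(rest) = Σ N(rest − s) over sources s of rest; N(one piece) = 1:
  size 1 → [5]=1  [8]=1
  size 2 → [4,5]=1  [5,8]=2  [7,8]=1
  size 3 → [4,5,8]=3  [5,7,8]=3  [6,7,8]=1
  size 4 → [4,5,7,8]=6  [5,6,7,8]=4
  size 5 → [4,5,6,7,8]=10
  size 6 → [3,4,5,6,7,8]=10
  size 7 → [1,3,4,5,6,7,8]=10  [2,3,4,5,6,7,8]=10
  first=0(a) contributes 20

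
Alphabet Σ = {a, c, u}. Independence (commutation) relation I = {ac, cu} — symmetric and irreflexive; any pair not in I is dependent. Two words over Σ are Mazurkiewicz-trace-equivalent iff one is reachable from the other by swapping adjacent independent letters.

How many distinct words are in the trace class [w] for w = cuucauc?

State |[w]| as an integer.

#0=c has no predecessor
#1=u has no predecessor
#2=u depends on [1:u]
#3=c depends on [0:c]
#4=a depends on [2:u]
#5=u depends on [4:a]
#6=c depends on [3:c]
sources: [0:c, 1:u]
N(rest) = Σ N(rest − s) over sources s of rest; N(one piece) = 1:
  size 1 → [5]=1  [6]=1
  size 2 → [3,6]=1  [4,5]=1  [5,6]=2
  size 3 → [0,3,6]=1  [2,4,5]=1  [3,5,6]=3  [4,5,6]=3
  size 4 → [0,3,5,6]=4  [1,2,4,5]=1  [2,4,5,6]=4  [3,4,5,6]=6
  size 5 → [0,3,4,5,6]=10  [1,2,4,5,6]=5  [2,3,4,5,6]=10
  first=0(c) contributes 15
  first=1(u) contributes 20
|[w]| = 35

35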